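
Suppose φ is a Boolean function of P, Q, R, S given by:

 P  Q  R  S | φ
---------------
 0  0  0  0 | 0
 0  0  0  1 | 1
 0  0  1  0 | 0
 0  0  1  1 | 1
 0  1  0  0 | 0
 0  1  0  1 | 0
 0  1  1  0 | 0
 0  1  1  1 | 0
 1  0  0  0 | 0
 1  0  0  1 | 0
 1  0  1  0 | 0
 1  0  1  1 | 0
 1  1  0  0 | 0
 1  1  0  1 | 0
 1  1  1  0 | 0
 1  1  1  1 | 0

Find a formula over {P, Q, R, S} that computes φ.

The 1-rows are (0,0,0,1), (0,0,1,1). Each contributes one minterm — ¬P·¬Q·¬R·S; ¬P·¬Q·R·S — and their disjunction is a sum-of-products form of φ.

φ(P, Q, R, S) = (((¬P ∧ ¬Q) ∧ ¬R) ∧ S) ∨ (((¬P ∧ ¬Q) ∧ R) ∧ S)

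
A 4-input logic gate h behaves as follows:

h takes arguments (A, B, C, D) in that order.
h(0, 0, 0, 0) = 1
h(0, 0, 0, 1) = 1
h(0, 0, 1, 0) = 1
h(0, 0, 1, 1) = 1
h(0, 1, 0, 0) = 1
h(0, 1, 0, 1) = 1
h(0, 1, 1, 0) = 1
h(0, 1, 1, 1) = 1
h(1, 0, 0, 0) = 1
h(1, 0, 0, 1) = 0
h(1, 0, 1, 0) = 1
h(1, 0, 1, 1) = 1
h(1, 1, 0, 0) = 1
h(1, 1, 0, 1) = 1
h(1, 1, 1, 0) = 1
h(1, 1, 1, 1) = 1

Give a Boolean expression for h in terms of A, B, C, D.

h is 0 on exactly one input, (1,0,0,1), whose minterm is A·¬B·¬C·D. So h is the negation of that single conjunction.

h(A, B, C, D) = not (((A and not B) and not C) and D)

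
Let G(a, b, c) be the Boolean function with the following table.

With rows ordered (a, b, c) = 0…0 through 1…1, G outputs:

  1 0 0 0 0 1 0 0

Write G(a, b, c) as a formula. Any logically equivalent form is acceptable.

G=1 on 2 inputs: (0,0,0), (1,0,1). Reading each as a conjunction of literals (¬a·¬b·¬c, a·¬b·c) and taking the OR gives the canonical DNF.

G(a, b, c) = ((NOT a AND NOT b) AND NOT c) OR ((a AND NOT b) AND c)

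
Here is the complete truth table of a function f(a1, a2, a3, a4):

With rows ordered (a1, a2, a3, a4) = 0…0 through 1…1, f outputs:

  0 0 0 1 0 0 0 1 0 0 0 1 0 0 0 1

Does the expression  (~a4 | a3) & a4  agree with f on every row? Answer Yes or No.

Yes

Test each input against both f and the formula:
  a1=0, a2=0, a3=0, a4=0: formula gives 0, f = 0 ✓
  a1=0, a2=0, a3=0, a4=1: formula gives 0, f = 0 ✓
  a1=0, a2=0, a3=1, a4=0: formula gives 0, f = 0 ✓
  a1=0, a2=0, a3=1, a4=1: formula gives 1, f = 1 ✓
  …and likewise for the remaining 12 rows.
No disagreement on any input; they are logically equivalent.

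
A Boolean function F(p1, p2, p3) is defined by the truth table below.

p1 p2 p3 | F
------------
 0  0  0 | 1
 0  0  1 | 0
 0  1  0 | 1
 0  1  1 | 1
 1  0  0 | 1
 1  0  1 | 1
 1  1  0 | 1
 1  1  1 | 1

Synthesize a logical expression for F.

F is 0 on exactly one input, (0,0,1), whose minterm is ¬p1·¬p2·p3. So F is the negation of that single conjunction.

F(p1, p2, p3) = not ((not p1 and not p2) and p3)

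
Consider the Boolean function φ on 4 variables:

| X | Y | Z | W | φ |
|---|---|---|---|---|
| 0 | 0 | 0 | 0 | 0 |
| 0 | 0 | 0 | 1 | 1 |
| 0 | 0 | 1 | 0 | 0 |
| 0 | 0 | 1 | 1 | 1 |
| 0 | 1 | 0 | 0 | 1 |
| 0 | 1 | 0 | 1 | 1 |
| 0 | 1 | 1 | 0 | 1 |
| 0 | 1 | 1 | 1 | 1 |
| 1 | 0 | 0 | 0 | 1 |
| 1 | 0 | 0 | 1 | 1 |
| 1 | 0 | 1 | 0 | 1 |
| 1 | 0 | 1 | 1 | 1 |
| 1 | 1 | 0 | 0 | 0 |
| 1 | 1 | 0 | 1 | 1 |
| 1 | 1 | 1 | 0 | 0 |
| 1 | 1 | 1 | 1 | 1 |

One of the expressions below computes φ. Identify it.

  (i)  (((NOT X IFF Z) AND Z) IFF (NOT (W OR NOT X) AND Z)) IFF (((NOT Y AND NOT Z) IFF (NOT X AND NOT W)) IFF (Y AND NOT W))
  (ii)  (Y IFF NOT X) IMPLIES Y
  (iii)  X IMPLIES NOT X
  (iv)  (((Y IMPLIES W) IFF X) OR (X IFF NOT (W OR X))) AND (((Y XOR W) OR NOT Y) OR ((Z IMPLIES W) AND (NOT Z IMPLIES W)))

(i) fails at (0,1,0,0): the formula yields 0, φ is 1.
(ii) fails at (0,0,0,0): the formula yields 1, φ is 0.
(iii) fails at (0,0,0,0): the formula yields 1, φ is 0.
That leaves (iv). Evaluating it on every row reproduces the table of φ exactly.

iv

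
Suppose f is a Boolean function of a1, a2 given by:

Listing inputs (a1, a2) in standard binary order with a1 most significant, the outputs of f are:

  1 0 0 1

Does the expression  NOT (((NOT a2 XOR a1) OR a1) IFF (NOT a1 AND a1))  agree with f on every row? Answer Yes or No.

Check the formula against f row by row:
  a1=0, a2=0: formula gives 1, f = 1 ✓
  a1=0, a2=1: formula gives 0, f = 0 ✓
  a1=1, a2=0: formula gives 1, but f = 0 ✗
Row (1,0) is a counterexample, so the formula is not equivalent to f.

No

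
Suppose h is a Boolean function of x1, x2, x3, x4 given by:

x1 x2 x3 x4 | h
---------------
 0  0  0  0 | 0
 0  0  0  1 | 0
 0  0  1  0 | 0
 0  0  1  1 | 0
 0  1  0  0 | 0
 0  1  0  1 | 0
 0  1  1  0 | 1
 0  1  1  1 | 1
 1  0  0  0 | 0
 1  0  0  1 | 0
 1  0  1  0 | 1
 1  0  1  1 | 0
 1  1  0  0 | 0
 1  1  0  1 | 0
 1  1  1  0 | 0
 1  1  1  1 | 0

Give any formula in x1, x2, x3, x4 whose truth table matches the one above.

h(x1, x2, x3, x4) = ((((¬x1 ∧ x2) ∧ x3) ∧ ¬x4) ∨ (((¬x1 ∧ x2) ∧ x3) ∧ x4)) ∨ (((x1 ∧ ¬x2) ∧ x3) ∧ ¬x4)

The 1-rows are (0,1,1,0), (0,1,1,1), (1,0,1,0). Each contributes one minterm — ¬x1·x2·x3·¬x4; ¬x1·x2·x3·x4; x1·¬x2·x3·¬x4 — and their disjunction is a sum-of-products form of h.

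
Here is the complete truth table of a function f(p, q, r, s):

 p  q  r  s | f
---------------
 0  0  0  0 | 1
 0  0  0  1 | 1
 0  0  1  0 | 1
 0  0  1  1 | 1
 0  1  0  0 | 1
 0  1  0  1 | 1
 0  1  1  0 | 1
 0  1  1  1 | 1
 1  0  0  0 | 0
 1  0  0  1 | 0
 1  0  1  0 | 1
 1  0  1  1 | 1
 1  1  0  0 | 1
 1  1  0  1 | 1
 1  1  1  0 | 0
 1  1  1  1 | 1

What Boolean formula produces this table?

f(p, q, r, s) = ¬(((((p ∧ ¬q) ∧ ¬r) ∧ ¬s) ∨ (((p ∧ ¬q) ∧ ¬r) ∧ s)) ∨ (((p ∧ q) ∧ r) ∧ ¬s))

There are just 3 zero rows: (1,0,0,0), (1,0,0,1), (1,1,1,0). Their minterms are p·¬q·¬r·¬s, p·¬q·¬r·s, p·q·r·¬s; the OR of those covers precisely the 0-outputs, and negating it yields f.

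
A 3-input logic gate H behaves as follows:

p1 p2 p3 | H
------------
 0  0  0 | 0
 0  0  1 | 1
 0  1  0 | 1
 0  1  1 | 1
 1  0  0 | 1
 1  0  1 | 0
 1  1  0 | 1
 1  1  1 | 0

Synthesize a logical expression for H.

H(p1, p2, p3) = ¬((((¬p1 ∧ ¬p2) ∧ ¬p3) ∨ ((p1 ∧ ¬p2) ∧ p3)) ∨ ((p1 ∧ p2) ∧ p3))

The 0-rows are (0,0,0), (1,0,1), (1,1,1). Take each as a conjunction (¬p1·¬p2·¬p3, p1·¬p2·p3, p1·p2·p3), form their disjunction, and complement — that gives a formula that is 1 everywhere H is.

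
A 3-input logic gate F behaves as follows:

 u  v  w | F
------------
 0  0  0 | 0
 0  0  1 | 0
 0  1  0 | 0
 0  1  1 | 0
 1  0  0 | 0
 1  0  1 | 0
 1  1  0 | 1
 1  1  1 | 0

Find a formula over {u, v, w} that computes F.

F(u, v, w) = (u and v) and not w

Only row (1,1,0) gives 1. That row's minterm u·v·¬w is F directly.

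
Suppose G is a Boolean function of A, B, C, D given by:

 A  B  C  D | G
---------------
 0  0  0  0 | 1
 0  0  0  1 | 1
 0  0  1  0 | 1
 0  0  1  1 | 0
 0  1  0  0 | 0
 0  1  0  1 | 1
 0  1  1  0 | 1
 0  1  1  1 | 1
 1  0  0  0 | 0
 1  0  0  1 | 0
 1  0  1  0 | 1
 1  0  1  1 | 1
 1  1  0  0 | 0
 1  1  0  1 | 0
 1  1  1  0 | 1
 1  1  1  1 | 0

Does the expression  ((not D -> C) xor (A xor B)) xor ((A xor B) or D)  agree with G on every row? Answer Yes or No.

Evaluate ((not D -> C) xor (A xor B)) xor ((A xor B) or D) on each row and compare to G:
  A=0, B=0, C=0, D=0: formula gives 0, but G = 1 ✗
A single disagreement suffices: at (0,0,0,0) they differ, so the formula does not compute G.

No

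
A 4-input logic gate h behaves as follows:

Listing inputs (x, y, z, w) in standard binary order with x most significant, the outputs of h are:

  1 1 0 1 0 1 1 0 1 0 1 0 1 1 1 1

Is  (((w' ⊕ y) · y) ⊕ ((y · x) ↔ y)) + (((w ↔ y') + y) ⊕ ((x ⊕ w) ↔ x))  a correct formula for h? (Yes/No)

Check the formula against h row by row:
  x=0, y=0, z=0, w=0: formula gives 1, h = 1 ✓
  x=0, y=0, z=0, w=1: formula gives 1, h = 1 ✓
  x=0, y=0, z=1, w=0: formula gives 1, but h = 0 ✗
A single disagreement suffices: at (0,0,1,0) they differ, so the formula does not compute h.

No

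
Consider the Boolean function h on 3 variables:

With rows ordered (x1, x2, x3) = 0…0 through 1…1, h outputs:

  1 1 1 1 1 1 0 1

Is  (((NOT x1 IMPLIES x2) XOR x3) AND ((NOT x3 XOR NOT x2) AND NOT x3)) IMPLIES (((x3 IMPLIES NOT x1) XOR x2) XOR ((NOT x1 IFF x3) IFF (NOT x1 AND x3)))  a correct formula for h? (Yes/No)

Evaluate (((NOT x1 IMPLIES x2) XOR x3) AND ((NOT x3 XOR NOT x2) AND NOT x3)) IMPLIES (((x3 IMPLIES NOT x1) XOR x2) XOR ((NOT x1 IFF x3) IFF (NOT x1 AND x3))) on each row and compare to h:
  x1=0, x2=0, x3=0: formula gives 1, h = 1 ✓
  x1=0, x2=0, x3=1: formula gives 1, h = 1 ✓
  x1=0, x2=1, x3=0: formula gives 1, h = 1 ✓
  x1=0, x2=1, x3=1: formula gives 1, h = 1 ✓
  x1=1, x2=0, x3=0: formula gives 1, h = 1 ✓
  … (the remaining 3 rows also agree.)
Every row agrees, so the formula is equivalent.

Yes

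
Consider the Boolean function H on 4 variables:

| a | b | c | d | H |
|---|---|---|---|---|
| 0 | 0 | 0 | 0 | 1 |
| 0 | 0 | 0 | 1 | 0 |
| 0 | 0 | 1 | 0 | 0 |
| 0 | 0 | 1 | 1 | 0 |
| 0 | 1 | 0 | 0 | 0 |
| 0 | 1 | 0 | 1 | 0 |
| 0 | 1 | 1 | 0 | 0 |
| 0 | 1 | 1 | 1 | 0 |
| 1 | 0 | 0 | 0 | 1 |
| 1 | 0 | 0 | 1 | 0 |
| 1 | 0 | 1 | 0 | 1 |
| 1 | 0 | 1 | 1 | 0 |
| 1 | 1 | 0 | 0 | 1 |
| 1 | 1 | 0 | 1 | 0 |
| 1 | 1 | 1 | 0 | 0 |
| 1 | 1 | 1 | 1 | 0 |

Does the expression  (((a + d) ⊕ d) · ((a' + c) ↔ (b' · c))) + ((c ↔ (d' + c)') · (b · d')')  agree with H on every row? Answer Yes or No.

Test each input against both H and the formula:
  a=0, b=0, c=0, d=0: formula gives 1, H = 1 ✓
  a=0, b=0, c=0, d=1: formula gives 0, H = 0 ✓
  a=0, b=0, c=1, d=0: formula gives 0, H = 0 ✓
  a=0, b=0, c=1, d=1: formula gives 0, H = 0 ✓
  … (the remaining 12 rows also agree.)
Every row agrees, so the formula is equivalent.

Yes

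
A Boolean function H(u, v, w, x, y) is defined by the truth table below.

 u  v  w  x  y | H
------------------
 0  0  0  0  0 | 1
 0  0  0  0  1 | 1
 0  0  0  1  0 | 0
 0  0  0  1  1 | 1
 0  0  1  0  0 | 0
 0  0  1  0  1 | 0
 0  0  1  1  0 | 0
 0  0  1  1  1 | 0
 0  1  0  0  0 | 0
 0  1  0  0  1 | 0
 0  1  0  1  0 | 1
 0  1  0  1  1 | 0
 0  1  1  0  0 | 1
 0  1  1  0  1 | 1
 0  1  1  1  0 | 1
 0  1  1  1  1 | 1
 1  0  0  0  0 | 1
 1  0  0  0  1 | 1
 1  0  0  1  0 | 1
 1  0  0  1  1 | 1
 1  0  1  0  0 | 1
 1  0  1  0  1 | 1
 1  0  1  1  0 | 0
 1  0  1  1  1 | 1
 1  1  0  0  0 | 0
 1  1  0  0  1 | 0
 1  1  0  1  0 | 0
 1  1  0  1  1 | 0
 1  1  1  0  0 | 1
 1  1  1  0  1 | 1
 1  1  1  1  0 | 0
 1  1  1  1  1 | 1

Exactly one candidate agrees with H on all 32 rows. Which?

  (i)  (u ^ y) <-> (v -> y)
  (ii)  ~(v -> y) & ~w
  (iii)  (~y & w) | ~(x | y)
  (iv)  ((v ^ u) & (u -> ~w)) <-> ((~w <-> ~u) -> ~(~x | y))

(i) disagrees with H on (0,0,0,0,0) (formula → 0, table → 1); rule it out.
(ii) disagrees with H on (0,0,0,0,0) (formula → 0, table → 1); rule it out.
(iii) disagrees with H on (0,0,0,0,1) (formula → 0, table → 1); rule it out.
That leaves (iv). Evaluating it on every row reproduces the table of H exactly.

iv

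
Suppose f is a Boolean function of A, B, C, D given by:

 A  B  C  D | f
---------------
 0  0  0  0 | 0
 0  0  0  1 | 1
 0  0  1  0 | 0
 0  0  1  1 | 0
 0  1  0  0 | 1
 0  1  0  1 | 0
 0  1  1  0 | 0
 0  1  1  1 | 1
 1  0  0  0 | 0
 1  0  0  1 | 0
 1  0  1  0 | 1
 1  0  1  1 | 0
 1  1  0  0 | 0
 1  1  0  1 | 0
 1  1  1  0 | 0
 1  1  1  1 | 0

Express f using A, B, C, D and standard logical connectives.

f(A, B, C, D) = (((((~A & ~B) & ~C) & D) | (((~A & B) & ~C) & ~D)) | (((~A & B) & C) & D)) | (((A & ~B) & C) & ~D)

The 1-rows are (0,0,0,1), (0,1,0,0), (0,1,1,1), (1,0,1,0). Each contributes one minterm — ¬A·¬B·¬C·D; ¬A·B·¬C·¬D; ¬A·B·C·D; A·¬B·C·¬D — and their disjunction is a sum-of-products form of f.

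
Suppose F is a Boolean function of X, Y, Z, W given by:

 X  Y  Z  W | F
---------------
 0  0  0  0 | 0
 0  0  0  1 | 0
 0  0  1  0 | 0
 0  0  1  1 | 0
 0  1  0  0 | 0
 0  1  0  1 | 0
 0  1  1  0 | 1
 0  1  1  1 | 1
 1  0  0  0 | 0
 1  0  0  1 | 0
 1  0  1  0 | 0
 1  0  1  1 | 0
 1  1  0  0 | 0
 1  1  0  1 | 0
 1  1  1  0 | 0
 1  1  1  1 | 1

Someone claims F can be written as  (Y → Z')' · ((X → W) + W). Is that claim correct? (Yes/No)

Yes

Test each input against both F and the formula:
  X=0, Y=0, Z=0, W=0: formula gives 0, F = 0 ✓
  X=0, Y=0, Z=0, W=1: formula gives 0, F = 0 ✓
  X=0, Y=0, Z=1, W=0: formula gives 0, F = 0 ✓
  X=0, Y=0, Z=1, W=1: formula gives 0, F = 0 ✓
  …and likewise for the remaining 12 rows.
Every row agrees, so the formula is equivalent.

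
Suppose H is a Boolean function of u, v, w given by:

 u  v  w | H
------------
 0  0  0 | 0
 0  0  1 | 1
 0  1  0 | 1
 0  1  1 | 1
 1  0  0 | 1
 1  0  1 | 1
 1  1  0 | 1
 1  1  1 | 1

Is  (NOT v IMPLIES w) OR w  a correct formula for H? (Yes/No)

No

Evaluate (NOT v IMPLIES w) OR w on each row and compare to H:
  u=0, v=0, w=0: formula gives 0, H = 0 ✓
  u=0, v=0, w=1: formula gives 1, H = 1 ✓
  u=0, v=1, w=0: formula gives 1, H = 1 ✓
  u=0, v=1, w=1: formula gives 1, H = 1 ✓
  u=1, v=0, w=0: formula gives 0, but H = 1 ✗
Since they disagree at (1,0,0), the expression is not a correct formula for H.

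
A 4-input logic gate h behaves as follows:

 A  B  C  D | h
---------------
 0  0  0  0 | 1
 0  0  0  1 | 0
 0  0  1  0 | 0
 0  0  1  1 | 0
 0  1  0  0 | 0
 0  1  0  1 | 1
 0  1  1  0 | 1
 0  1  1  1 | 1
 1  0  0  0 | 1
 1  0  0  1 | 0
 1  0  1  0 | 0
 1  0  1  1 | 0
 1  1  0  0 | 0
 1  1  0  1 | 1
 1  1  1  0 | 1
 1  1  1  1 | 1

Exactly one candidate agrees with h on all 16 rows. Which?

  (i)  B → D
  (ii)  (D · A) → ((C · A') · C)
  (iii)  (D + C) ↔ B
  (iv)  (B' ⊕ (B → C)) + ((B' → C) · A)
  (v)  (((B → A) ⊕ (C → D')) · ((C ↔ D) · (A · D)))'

iii

(i) fails at (0,0,0,1): the formula yields 1, h is 0.
(ii) fails at (0,0,0,1): the formula yields 1, h is 0.
(iv) fails at (0,0,0,0): the formula yields 0, h is 1.
(v) fails at (0,0,0,1): the formula yields 1, h is 0.
(iii) is the remaining candidate, and it agrees with h on all 16 inputs.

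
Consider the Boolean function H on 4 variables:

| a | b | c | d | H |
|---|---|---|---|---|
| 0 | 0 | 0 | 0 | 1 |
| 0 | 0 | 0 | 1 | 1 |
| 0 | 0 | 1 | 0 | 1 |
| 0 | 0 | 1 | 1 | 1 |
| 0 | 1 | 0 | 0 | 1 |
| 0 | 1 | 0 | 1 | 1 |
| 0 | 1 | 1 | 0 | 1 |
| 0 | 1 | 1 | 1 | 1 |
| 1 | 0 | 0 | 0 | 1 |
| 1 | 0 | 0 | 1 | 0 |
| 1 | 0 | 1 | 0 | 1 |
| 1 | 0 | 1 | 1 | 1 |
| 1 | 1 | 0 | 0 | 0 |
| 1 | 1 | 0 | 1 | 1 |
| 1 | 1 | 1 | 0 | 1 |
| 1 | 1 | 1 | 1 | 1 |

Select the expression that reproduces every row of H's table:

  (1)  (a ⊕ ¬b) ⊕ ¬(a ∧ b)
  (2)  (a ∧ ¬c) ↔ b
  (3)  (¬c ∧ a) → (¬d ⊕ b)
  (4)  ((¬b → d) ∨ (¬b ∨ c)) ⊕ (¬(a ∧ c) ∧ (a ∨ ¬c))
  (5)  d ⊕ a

(1) fails at (0,0,0,0): the formula yields 0, H is 1.
(2) fails at (0,1,0,0): the formula yields 0, H is 1.
(4) fails at (0,0,0,0): the formula yields 0, H is 1.
(5) fails at (0,0,0,0): the formula yields 0, H is 1.
That leaves (3). Evaluating it on every row reproduces the table of H exactly.

3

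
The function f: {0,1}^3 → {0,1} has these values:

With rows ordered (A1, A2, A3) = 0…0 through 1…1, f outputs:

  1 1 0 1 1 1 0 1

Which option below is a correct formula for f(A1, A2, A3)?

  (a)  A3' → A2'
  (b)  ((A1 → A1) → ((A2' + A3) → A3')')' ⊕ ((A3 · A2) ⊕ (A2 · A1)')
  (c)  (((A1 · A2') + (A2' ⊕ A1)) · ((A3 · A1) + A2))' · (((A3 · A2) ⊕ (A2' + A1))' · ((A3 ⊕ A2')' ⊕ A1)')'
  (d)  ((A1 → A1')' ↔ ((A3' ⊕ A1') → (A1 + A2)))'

a

(b) fails at (0,0,0): the formula yields 0, f is 1.
(c) fails at (0,1,0): the formula yields 1, f is 0.
(d) fails at (0,0,1): the formula yields 0, f is 1.
That leaves (a). Evaluating it on every row reproduces the table of f exactly.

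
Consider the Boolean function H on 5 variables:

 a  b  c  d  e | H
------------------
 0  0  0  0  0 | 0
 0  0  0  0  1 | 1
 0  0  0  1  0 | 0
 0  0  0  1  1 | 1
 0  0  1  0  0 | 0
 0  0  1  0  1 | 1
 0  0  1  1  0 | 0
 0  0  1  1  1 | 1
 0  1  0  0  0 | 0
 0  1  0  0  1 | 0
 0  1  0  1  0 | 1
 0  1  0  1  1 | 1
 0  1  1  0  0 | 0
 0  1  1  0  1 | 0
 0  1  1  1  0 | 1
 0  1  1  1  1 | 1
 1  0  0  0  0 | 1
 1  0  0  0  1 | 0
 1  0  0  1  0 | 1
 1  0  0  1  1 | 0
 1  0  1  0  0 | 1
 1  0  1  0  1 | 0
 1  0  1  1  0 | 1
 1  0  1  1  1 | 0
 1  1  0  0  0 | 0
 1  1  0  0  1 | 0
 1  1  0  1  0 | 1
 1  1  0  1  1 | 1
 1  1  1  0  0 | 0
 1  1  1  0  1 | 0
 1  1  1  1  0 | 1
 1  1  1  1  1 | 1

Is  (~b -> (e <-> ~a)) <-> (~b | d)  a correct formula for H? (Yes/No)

Yes

Evaluate (~b -> (e <-> ~a)) <-> (~b | d) on each row and compare to H:
  a=0, b=0, c=0, d=0, e=0: formula gives 0, H = 0 ✓
  a=0, b=0, c=0, d=0, e=1: formula gives 1, H = 1 ✓
  a=0, b=0, c=0, d=1, e=0: formula gives 0, H = 0 ✓
  a=0, b=0, c=0, d=1, e=1: formula gives 1, H = 1 ✓
  …and likewise for the remaining 28 rows.
All 32 rows match — the expression computes H exactly.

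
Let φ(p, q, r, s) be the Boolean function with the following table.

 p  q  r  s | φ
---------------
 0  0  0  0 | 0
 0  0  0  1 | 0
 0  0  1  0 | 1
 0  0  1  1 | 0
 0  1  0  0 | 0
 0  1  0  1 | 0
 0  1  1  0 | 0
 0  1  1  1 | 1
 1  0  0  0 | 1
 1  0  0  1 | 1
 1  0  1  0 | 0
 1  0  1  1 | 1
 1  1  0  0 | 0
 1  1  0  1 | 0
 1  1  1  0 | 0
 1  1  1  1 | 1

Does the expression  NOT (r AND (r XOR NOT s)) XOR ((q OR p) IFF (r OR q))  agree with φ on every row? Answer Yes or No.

Test each input against both φ and the formula:
  p=0, q=0, r=0, s=0: formula gives 0, φ = 0 ✓
  p=0, q=0, r=0, s=1: formula gives 0, φ = 0 ✓
  p=0, q=0, r=1, s=0: formula gives 1, φ = 1 ✓
  p=0, q=0, r=1, s=1: formula gives 0, φ = 0 ✓
  … (the remaining 12 rows also agree.)
All 16 rows match — the expression computes φ exactly.

Yes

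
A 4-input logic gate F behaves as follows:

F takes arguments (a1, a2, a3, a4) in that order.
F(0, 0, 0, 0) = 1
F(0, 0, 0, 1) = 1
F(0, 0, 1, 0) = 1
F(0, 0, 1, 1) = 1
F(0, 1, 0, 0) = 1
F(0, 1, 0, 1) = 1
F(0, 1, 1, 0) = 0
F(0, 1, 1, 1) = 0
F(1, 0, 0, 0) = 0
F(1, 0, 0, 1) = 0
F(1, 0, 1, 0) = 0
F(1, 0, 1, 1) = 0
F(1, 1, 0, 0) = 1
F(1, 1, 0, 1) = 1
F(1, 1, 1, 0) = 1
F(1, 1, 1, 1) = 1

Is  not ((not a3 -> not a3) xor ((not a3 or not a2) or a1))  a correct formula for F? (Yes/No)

No

Evaluate not ((not a3 -> not a3) xor ((not a3 or not a2) or a1)) on each row and compare to F:
  a1=0, a2=0, a3=0, a4=0: formula gives 1, F = 1 ✓
  a1=0, a2=0, a3=0, a4=1: formula gives 1, F = 1 ✓
  a1=0, a2=0, a3=1, a4=0: formula gives 1, F = 1 ✓
  a1=0, a2=0, a3=1, a4=1: formula gives 1, F = 1 ✓
  …
  a1=1, a2=0, a3=0, a4=0: formula gives 1, but F = 0 ✗
A single disagreement suffices: at (1,0,0,0) they differ, so the formula does not compute F.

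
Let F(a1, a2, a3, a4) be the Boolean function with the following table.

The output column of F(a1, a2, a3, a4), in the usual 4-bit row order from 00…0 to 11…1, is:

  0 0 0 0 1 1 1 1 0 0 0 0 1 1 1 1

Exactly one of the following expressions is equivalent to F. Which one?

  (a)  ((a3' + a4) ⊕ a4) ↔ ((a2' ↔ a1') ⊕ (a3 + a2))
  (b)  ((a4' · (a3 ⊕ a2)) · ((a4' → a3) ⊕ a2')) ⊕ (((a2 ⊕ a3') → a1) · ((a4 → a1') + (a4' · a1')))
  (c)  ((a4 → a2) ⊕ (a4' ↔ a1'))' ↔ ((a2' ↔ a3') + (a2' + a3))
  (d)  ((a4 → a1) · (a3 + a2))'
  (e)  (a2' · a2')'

e

(a) fails at (0,0,0,0): the formula yields 1, F is 0.
(b) fails at (0,0,1,0): the formula yields 1, F is 0.
(c) fails at (0,0,0,0): the formula yields 1, F is 0.
(d) fails at (0,0,0,0): the formula yields 1, F is 0.
That leaves (e). Evaluating it on every row reproduces the table of F exactly.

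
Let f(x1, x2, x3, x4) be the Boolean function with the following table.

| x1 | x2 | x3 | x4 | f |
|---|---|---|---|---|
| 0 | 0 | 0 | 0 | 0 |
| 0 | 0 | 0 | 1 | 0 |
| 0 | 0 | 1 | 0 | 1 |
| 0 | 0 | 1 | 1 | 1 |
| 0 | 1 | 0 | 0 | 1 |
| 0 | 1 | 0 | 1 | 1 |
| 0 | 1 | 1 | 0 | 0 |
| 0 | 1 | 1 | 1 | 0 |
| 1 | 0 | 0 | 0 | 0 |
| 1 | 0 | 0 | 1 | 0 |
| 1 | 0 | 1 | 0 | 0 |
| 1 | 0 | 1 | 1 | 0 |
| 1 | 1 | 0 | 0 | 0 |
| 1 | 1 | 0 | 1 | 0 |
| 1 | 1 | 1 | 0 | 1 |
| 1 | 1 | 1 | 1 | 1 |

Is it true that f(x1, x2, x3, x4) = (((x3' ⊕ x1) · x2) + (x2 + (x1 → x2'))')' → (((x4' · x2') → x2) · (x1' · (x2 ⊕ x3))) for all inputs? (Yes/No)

Check the formula against f row by row:
  x1=0, x2=0, x3=0, x4=0: formula gives 0, f = 0 ✓
  x1=0, x2=0, x3=0, x4=1: formula gives 0, f = 0 ✓
  x1=0, x2=0, x3=1, x4=0: formula gives 0, but f = 1 ✗
A single disagreement suffices: at (0,0,1,0) they differ, so the formula does not compute f.

No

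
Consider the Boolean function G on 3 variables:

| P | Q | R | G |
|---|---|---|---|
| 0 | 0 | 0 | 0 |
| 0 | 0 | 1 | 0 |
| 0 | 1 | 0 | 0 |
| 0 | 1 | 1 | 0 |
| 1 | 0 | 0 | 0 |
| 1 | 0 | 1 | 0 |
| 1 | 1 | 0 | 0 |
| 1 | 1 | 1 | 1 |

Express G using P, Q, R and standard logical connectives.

G(P, Q, R) = (P and Q) and R

The output is 1 only when every input is 1 — the AND of all inputs.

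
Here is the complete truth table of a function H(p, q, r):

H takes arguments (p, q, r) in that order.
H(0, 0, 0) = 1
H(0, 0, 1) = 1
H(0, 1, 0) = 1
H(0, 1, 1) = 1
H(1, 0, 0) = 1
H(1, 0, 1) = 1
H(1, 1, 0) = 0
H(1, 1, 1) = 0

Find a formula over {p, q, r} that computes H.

H(p, q, r) = not (((p and q) and not r) or ((p and q) and r))

There are just 2 zero rows: (1,1,0), (1,1,1). Their minterms are p·q·¬r, p·q·r; the OR of those covers precisely the 0-outputs, and negating it yields H.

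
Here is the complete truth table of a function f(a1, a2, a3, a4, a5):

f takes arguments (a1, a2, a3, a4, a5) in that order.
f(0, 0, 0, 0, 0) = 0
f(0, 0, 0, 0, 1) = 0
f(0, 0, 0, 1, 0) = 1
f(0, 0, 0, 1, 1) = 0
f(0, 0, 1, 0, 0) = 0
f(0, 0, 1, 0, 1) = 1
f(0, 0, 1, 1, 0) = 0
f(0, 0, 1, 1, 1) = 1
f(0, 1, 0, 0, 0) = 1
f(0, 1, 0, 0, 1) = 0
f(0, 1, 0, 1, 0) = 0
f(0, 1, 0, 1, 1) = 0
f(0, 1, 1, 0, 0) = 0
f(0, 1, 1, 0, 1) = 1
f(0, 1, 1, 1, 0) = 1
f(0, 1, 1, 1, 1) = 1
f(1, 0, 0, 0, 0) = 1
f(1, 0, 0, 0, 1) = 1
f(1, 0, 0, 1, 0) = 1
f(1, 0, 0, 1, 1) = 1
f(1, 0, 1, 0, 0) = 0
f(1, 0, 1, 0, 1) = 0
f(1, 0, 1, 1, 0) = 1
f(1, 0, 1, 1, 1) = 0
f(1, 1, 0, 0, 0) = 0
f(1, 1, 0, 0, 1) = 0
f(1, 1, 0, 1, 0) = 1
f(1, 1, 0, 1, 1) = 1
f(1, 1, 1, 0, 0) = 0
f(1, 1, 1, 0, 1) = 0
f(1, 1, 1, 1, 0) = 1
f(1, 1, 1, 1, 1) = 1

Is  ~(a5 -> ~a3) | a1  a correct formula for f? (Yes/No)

No

Test each input against both f and the formula:
  a1=0, a2=0, a3=0, a4=0, a5=0: formula gives 0, f = 0 ✓
  a1=0, a2=0, a3=0, a4=0, a5=1: formula gives 0, f = 0 ✓
  a1=0, a2=0, a3=0, a4=1, a5=0: formula gives 0, but f = 1 ✗
A single disagreement suffices: at (0,0,0,1,0) they differ, so the formula does not compute f.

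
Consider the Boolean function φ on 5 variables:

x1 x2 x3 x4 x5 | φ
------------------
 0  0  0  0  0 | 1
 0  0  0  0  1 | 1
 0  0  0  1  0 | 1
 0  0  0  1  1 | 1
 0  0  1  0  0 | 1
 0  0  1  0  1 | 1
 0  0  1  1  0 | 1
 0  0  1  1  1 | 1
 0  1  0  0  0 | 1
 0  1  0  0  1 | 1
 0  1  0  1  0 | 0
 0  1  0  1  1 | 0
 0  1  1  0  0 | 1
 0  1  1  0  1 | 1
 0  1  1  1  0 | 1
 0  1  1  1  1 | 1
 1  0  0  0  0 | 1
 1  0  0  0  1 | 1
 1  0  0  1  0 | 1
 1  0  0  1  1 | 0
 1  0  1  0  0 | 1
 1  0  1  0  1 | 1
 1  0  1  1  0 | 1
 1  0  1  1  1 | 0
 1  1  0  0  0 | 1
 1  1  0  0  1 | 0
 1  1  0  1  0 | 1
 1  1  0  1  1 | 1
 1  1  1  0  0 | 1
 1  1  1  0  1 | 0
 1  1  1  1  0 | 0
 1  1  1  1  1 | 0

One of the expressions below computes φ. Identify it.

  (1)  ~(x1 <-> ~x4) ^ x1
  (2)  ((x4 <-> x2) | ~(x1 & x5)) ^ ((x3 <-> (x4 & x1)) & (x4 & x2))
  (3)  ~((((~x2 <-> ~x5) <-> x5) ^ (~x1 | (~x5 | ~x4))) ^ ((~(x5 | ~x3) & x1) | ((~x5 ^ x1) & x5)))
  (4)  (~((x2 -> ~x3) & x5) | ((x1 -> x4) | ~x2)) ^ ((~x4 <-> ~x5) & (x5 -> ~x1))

(1) disagrees with φ on (0,0,0,1,0) (formula → 0, table → 1); rule it out.
(3) disagrees with φ on (0,0,0,0,0) (formula → 0, table → 1); rule it out.
(4) disagrees with φ on (0,0,0,0,0) (formula → 0, table → 1); rule it out.
(2) is the remaining candidate, and it agrees with φ on all 32 inputs.

2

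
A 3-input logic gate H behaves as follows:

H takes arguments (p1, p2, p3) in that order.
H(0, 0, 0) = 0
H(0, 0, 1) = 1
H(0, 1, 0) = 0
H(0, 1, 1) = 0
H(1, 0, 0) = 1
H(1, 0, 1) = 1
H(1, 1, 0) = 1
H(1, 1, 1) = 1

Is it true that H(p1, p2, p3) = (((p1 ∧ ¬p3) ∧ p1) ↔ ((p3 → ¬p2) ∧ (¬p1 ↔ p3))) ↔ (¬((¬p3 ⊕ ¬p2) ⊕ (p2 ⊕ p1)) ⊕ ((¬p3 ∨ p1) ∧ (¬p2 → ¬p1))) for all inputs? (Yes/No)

Test each input against both H and the formula:
  p1=0, p2=0, p3=0: formula gives 0, H = 0 ✓
  p1=0, p2=0, p3=1: formula gives 1, H = 1 ✓
  p1=0, p2=1, p3=0: formula gives 0, H = 0 ✓
  p1=0, p2=1, p3=1: formula gives 0, H = 0 ✓
  p1=1, p2=0, p3=0: formula gives 0, but H = 1 ✗
Since they disagree at (1,0,0), the expression is not a correct formula for H.

No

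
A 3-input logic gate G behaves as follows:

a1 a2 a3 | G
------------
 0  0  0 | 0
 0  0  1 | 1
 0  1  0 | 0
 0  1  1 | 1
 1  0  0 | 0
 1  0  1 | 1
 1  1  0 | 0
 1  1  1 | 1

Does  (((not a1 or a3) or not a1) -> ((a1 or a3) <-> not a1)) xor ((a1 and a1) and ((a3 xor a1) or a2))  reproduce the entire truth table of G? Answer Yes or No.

Evaluate (((not a1 or a3) or not a1) -> ((a1 or a3) <-> not a1)) xor ((a1 and a1) and ((a3 xor a1) or a2)) on each row and compare to G:
  a1=0, a2=0, a3=0: formula gives 0, G = 0 ✓
  a1=0, a2=0, a3=1: formula gives 1, G = 1 ✓
  a1=0, a2=1, a3=0: formula gives 0, G = 0 ✓
  a1=0, a2=1, a3=1: formula gives 1, G = 1 ✓
  a1=1, a2=0, a3=0: formula gives 0, G = 0 ✓
  a1=1, a2=0, a3=1: formula gives 0, but G = 1 ✗
Since they disagree at (1,0,1), the expression is not a correct formula for G.

No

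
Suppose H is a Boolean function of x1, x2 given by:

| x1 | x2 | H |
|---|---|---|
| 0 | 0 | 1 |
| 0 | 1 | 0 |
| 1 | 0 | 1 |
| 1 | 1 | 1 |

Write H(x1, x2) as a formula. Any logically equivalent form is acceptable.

This is x2 → x1 (false only at 0,1).

H(x1, x2) = x2 → x1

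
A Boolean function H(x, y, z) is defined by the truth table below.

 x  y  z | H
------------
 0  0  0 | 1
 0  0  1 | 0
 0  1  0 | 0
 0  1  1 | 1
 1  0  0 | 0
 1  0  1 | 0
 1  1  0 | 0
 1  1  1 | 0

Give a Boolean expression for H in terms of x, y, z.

H(x, y, z) = ((not x and not y) and not z) or ((not x and y) and z)

H=1 on 2 inputs: (0,0,0), (0,1,1). Reading each as a conjunction of literals (¬x·¬y·¬z, ¬x·y·z) and taking the OR gives the canonical DNF.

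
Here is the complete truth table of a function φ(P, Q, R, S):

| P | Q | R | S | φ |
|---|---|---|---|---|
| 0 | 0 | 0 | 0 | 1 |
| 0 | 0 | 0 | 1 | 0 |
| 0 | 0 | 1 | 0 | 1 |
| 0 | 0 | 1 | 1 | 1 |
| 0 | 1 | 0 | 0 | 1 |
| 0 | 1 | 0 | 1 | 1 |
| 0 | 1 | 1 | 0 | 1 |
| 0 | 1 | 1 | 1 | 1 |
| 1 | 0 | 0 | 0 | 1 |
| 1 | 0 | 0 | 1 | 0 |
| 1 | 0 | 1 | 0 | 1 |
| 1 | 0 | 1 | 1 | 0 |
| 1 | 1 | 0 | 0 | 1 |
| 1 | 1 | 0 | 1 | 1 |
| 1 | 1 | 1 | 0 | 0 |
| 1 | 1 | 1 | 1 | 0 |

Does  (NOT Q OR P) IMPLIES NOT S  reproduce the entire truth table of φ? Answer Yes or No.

No

Check the formula against φ row by row:
  P=0, Q=0, R=0, S=0: formula gives 1, φ = 1 ✓
  P=0, Q=0, R=0, S=1: formula gives 0, φ = 0 ✓
  P=0, Q=0, R=1, S=0: formula gives 1, φ = 1 ✓
  P=0, Q=0, R=1, S=1: formula gives 0, but φ = 1 ✗
A single disagreement suffices: at (0,0,1,1) they differ, so the formula does not compute φ.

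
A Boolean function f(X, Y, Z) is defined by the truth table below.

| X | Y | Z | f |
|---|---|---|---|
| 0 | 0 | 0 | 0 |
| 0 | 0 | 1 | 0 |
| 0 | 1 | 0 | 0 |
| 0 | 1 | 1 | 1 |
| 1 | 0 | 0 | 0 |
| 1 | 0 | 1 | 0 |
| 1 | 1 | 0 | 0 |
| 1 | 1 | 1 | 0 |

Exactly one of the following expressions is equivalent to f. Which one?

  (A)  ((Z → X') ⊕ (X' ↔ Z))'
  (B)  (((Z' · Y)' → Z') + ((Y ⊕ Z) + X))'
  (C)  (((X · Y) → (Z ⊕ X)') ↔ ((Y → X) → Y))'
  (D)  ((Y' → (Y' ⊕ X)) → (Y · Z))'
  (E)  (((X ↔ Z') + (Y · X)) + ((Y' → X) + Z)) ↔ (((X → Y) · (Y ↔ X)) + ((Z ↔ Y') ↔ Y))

(A) fails at (0,0,1): the formula yields 1, f is 0.
(C) fails at (0,0,0): the formula yields 1, f is 0.
(D) fails at (0,0,0): the formula yields 1, f is 0.
(E) fails at (0,0,1): the formula yields 1, f is 0.
That leaves (B). Evaluating it on every row reproduces the table of f exactly.

B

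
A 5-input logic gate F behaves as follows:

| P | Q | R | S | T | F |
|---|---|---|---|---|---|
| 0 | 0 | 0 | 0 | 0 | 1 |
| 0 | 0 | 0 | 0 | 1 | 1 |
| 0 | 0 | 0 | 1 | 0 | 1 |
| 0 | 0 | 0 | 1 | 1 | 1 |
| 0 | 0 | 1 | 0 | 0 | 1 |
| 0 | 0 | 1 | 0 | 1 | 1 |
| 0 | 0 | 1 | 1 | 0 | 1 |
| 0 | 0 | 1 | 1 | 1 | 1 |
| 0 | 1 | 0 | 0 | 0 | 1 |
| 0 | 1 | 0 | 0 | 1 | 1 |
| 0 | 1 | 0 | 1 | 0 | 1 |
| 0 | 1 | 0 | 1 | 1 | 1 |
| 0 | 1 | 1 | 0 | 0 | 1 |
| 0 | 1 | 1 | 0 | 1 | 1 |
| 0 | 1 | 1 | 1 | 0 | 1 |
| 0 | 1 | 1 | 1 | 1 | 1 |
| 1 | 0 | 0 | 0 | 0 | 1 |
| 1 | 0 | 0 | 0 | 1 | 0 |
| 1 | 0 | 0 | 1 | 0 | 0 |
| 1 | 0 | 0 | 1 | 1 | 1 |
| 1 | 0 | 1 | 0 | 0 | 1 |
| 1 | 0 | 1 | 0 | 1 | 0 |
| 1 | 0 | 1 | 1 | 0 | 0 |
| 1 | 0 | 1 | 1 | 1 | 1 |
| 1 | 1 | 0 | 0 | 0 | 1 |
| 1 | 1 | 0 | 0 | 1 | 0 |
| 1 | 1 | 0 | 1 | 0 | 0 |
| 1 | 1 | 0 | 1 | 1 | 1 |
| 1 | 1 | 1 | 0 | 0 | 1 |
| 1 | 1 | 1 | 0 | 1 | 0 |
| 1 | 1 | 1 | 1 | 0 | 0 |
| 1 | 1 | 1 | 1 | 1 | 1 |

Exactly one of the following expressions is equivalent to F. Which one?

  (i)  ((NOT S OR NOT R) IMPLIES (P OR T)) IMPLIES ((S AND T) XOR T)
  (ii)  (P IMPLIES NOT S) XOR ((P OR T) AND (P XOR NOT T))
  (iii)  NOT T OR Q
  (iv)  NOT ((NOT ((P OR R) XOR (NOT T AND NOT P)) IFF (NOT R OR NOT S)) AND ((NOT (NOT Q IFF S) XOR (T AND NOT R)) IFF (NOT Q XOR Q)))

(i) fails at (0,0,0,1,1): the formula yields 0, F is 1.
(iii) fails at (0,0,0,0,1): the formula yields 0, F is 1.
(iv) fails at (0,0,0,1,1): the formula yields 0, F is 1.
That leaves (ii). Evaluating it on every row reproduces the table of F exactly.

ii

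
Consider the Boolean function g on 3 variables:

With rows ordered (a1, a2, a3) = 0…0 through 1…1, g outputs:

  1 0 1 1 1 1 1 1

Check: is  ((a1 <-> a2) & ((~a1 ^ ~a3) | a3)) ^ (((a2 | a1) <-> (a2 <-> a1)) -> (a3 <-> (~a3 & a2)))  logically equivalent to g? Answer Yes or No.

Yes

Check the formula against g row by row:
  a1=0, a2=0, a3=0: formula gives 1, g = 1 ✓
  a1=0, a2=0, a3=1: formula gives 0, g = 0 ✓
  a1=0, a2=1, a3=0: formula gives 1, g = 1 ✓
  a1=0, a2=1, a3=1: formula gives 1, g = 1 ✓
  a1=1, a2=0, a3=0: formula gives 1, g = 1 ✓
  …and likewise for the remaining 3 rows.
Every row agrees, so the formula is equivalent.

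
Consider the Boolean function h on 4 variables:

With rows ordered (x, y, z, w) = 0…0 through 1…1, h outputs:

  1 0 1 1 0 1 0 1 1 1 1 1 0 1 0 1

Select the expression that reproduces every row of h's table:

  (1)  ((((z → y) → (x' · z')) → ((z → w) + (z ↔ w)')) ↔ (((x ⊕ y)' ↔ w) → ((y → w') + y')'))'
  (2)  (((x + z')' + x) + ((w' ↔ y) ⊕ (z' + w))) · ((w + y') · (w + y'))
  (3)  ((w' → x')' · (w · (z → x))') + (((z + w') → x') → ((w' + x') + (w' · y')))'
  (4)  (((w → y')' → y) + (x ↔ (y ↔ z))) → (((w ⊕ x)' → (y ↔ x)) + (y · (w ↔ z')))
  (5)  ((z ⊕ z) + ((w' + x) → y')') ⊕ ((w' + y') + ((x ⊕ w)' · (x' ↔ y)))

(1) fails at (0,0,0,0): the formula yields 0, h is 1.
(3) fails at (0,0,0,0): the formula yields 0, h is 1.
(4) fails at (0,0,0,1): the formula yields 1, h is 0.
(5) fails at (0,0,0,1): the formula yields 1, h is 0.
(2) is the remaining candidate, and it agrees with h on all 16 inputs.

2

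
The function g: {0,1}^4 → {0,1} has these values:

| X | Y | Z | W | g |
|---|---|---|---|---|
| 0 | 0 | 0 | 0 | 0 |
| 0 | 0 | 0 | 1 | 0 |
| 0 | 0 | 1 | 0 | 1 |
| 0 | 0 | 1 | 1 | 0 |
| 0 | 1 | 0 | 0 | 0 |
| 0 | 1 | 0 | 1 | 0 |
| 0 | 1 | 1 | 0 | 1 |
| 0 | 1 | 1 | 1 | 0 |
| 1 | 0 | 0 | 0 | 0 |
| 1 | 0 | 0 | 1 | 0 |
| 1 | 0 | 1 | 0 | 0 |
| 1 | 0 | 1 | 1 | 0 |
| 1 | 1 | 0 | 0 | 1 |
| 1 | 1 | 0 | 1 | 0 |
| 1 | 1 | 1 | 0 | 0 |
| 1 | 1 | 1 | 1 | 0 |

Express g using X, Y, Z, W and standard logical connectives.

g(X, Y, Z, W) = ((((X' · Y') · Z) · W') + (((X' · Y) · Z) · W')) + (((X · Y) · Z') · W')

Collect the rows where g=1 — (0,0,1,0), (0,1,1,0), (1,1,0,0) — and write one minterm per row: ¬X·¬Y·Z·¬W, ¬X·Y·Z·¬W, X·Y·¬Z·¬W. Their union (logical OR) reproduces the table exactly.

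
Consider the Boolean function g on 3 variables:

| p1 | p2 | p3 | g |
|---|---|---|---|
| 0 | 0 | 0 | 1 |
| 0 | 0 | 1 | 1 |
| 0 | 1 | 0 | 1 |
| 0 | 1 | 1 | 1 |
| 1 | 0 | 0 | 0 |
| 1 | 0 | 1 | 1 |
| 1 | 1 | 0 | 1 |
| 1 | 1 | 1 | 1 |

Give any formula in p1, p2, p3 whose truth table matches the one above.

g(p1, p2, p3) = NOT ((p1 AND NOT p2) AND NOT p3)

g is 0 on exactly one input, (1,0,0), whose minterm is p1·¬p2·¬p3. So g is the negation of that single conjunction.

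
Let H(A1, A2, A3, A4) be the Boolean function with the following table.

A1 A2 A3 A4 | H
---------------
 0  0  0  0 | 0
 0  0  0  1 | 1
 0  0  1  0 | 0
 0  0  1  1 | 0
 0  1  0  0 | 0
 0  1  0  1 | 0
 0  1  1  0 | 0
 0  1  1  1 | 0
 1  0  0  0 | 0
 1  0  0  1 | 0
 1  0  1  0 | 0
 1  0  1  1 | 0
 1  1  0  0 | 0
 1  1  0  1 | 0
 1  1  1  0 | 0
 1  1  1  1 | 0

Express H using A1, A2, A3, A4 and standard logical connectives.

H is 1 on exactly one input, (0,0,0,1), whose minterm is ¬A1·¬A2·¬A3·A4. So H is just that conjunction.

H(A1, A2, A3, A4) = ((~A1 & ~A2) & ~A3) & A4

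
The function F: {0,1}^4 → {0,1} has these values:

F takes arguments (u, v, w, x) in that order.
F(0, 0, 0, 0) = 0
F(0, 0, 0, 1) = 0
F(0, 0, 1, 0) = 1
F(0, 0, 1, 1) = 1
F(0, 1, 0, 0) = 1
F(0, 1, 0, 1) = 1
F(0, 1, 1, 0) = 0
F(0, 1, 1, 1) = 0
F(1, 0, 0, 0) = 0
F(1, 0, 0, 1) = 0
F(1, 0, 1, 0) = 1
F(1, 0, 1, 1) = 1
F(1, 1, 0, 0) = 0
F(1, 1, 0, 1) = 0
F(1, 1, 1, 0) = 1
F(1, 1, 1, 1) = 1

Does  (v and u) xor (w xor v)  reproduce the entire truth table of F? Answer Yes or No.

Test each input against both F and the formula:
  u=0, v=0, w=0, x=0: formula gives 0, F = 0 ✓
  u=0, v=0, w=0, x=1: formula gives 0, F = 0 ✓
  u=0, v=0, w=1, x=0: formula gives 1, F = 1 ✓
  u=0, v=0, w=1, x=1: formula gives 1, F = 1 ✓
  …and likewise for the remaining 12 rows.
No disagreement on any input; they are logically equivalent.

Yes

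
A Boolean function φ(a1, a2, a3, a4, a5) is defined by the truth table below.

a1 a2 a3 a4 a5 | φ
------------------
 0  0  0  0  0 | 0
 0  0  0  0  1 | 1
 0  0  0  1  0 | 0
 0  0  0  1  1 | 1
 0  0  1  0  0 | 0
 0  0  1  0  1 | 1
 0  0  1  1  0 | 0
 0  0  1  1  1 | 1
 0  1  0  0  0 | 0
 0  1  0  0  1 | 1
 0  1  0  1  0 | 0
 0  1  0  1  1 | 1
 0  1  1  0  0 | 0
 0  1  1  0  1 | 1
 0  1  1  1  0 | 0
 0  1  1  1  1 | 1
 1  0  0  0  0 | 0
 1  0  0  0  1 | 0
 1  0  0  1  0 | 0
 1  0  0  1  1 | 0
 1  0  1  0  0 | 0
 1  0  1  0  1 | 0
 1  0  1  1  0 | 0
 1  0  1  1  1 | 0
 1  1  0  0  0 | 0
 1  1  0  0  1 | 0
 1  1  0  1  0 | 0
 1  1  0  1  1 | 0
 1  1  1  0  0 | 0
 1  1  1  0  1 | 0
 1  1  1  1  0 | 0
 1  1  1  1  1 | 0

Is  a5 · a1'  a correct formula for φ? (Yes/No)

Evaluate a5 · a1' on each row and compare to φ:
  a1=0, a2=0, a3=0, a4=0, a5=0: formula gives 0, φ = 0 ✓
  a1=0, a2=0, a3=0, a4=0, a5=1: formula gives 1, φ = 1 ✓
  a1=0, a2=0, a3=0, a4=1, a5=0: formula gives 0, φ = 0 ✓
  a1=0, a2=0, a3=0, a4=1, a5=1: formula gives 1, φ = 1 ✓
  … (the remaining 28 rows also agree.)
All 32 rows match — the expression computes φ exactly.

Yes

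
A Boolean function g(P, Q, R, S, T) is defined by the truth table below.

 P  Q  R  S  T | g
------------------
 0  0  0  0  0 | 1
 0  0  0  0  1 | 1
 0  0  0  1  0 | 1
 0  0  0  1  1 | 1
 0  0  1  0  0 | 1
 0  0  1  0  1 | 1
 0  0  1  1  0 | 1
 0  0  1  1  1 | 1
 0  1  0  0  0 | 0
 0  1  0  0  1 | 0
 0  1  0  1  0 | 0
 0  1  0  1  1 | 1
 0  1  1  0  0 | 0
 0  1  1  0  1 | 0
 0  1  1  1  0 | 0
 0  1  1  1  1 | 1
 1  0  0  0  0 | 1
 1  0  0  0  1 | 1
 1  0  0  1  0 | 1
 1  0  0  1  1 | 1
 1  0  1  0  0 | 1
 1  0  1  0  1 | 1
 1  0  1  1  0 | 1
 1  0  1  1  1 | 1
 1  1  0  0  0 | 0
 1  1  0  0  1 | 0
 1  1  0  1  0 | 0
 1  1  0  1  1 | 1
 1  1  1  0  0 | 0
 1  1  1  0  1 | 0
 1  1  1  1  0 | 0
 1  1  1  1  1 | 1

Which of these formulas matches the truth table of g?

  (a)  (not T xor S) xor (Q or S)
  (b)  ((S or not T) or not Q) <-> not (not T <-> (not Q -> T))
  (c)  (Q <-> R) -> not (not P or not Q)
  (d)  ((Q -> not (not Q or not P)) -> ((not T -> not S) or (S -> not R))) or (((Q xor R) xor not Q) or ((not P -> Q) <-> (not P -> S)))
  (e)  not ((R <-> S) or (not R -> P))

b

(a): at (0,0,0,0,1) it gives 0, but g = 1 — eliminated.
(c): at (0,0,0,0,0) it gives 0, but g = 1 — eliminated.
(d): at (0,0,1,1,0) it gives 0, but g = 1 — eliminated.
(e): at (0,0,0,0,0) it gives 0, but g = 1 — eliminated.
(b) is the remaining candidate, and it agrees with g on all 32 inputs.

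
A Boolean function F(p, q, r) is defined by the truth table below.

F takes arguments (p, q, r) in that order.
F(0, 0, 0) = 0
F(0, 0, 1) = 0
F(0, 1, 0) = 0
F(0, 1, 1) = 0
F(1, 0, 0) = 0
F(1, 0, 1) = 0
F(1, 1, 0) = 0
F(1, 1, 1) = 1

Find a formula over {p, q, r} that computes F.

The output is 1 only when every input is 1 — the AND of all inputs.

F(p, q, r) = (p & q) & r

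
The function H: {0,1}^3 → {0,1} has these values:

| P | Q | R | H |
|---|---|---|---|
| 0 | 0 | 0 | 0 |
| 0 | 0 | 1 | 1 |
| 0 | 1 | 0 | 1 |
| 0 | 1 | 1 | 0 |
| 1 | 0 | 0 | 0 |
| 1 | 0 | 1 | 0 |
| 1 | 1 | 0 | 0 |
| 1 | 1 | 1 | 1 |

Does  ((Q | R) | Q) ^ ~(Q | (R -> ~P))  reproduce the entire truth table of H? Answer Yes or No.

Check the formula against H row by row:
  P=0, Q=0, R=0: formula gives 0, H = 0 ✓
  P=0, Q=0, R=1: formula gives 1, H = 1 ✓
  P=0, Q=1, R=0: formula gives 1, H = 1 ✓
  P=0, Q=1, R=1: formula gives 1, but H = 0 ✗
Row (0,1,1) is a counterexample, so the formula is not equivalent to H.

No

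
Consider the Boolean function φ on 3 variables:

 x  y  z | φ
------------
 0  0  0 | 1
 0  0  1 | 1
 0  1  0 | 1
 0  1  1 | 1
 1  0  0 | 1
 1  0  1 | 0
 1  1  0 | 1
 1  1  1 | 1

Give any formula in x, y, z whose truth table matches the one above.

φ(x, y, z) = ¬((x ∧ ¬y) ∧ z)

φ is 0 on exactly one input, (1,0,1), whose minterm is x·¬y·z. So φ is the negation of that single conjunction.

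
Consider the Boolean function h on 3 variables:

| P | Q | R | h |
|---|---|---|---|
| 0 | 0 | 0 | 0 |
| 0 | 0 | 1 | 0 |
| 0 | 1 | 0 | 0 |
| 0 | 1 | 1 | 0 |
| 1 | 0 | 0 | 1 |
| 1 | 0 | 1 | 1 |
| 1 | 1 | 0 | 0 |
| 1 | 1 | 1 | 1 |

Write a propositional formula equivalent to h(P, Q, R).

The 1-rows are (1,0,0), (1,0,1), (1,1,1). Each contributes one minterm — P·¬Q·¬R; P·¬Q·R; P·Q·R — and their disjunction is a sum-of-products form of h.

h(P, Q, R) = (((P AND NOT Q) AND NOT R) OR ((P AND NOT Q) AND R)) OR ((P AND Q) AND R)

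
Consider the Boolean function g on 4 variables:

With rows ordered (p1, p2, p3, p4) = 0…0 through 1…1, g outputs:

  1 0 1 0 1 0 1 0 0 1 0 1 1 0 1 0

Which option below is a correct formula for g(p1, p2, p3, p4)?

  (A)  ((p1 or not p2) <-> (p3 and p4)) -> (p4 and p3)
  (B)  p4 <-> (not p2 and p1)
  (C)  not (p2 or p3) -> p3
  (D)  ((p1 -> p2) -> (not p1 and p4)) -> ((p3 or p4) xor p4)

(A): at (0,0,0,1) it gives 1, but g = 0 — eliminated.
(C): at (0,0,0,0) it gives 0, but g = 1 — eliminated.
(D): at (1,0,0,1) it gives 0, but g = 1 — eliminated.
(B) is the remaining candidate, and it agrees with g on all 16 inputs.

B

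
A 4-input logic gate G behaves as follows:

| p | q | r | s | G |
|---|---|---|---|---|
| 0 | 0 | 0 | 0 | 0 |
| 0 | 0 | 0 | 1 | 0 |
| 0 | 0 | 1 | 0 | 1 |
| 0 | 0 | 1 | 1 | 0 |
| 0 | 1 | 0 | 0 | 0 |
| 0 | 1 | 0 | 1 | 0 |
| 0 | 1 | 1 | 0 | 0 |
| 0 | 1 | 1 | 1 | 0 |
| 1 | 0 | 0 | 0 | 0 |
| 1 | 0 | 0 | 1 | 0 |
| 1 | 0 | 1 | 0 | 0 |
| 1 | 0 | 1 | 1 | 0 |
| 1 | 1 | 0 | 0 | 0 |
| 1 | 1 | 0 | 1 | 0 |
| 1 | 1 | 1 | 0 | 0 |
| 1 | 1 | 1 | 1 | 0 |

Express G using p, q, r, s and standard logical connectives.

G(p, q, r, s) = ((NOT p AND NOT q) AND r) AND NOT s

Only row (0,0,1,0) gives 1. That row's minterm ¬p·¬q·r·¬s is G directly.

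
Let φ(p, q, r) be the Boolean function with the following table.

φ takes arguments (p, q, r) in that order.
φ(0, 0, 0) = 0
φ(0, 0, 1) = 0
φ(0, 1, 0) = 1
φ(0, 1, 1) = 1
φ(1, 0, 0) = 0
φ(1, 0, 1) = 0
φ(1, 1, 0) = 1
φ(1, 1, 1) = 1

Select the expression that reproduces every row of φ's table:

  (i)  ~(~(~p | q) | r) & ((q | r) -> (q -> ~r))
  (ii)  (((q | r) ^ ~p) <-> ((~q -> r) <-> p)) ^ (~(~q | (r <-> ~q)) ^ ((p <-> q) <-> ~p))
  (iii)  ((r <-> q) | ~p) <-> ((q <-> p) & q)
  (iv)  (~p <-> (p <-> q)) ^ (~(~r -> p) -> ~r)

(i) disagrees with φ on (0,0,0) (formula → 1, table → 0); rule it out.
(ii) disagrees with φ on (0,1,1) (formula → 0, table → 1); rule it out.
(iii) disagrees with φ on (0,1,0) (formula → 0, table → 1); rule it out.
(iv) is the remaining candidate, and it agrees with φ on all 8 inputs.

iv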